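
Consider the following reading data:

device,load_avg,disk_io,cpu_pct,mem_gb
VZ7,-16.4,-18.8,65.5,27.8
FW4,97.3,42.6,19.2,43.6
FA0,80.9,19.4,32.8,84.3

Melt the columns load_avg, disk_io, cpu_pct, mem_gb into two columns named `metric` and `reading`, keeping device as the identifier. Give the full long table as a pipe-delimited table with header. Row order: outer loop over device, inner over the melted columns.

| device | metric | reading |
| VZ7 | load_avg | -16.4 |
| VZ7 | disk_io | -18.8 |
| VZ7 | cpu_pct | 65.5 |
| VZ7 | mem_gb | 27.8 |
| FW4 | load_avg | 97.3 |
| FW4 | disk_io | 42.6 |
| FW4 | cpu_pct | 19.2 |
| FW4 | mem_gb | 43.6 |
| FA0 | load_avg | 80.9 |
| FA0 | disk_io | 19.4 |
| FA0 | cpu_pct | 32.8 |
| FA0 | mem_gb | 84.3 |

Each (device, column) pair becomes one row: 3 × 4 = 12 rows.
For example, (VZ7, load_avg) → reading=-16.4.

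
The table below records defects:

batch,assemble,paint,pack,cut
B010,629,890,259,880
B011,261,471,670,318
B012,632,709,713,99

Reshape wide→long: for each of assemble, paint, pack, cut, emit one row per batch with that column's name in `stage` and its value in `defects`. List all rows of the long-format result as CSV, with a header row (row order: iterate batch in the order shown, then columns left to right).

batch,stage,defects
B010,assemble,629
B010,paint,890
B010,pack,259
B010,cut,880
B011,assemble,261
B011,paint,471
B011,pack,670
B011,cut,318
B012,assemble,632
B012,paint,709
B012,pack,713
B012,cut,99

Each (batch, column) pair becomes one row: 3 × 4 = 12 rows.
For example, (B010, assemble) → defects=629.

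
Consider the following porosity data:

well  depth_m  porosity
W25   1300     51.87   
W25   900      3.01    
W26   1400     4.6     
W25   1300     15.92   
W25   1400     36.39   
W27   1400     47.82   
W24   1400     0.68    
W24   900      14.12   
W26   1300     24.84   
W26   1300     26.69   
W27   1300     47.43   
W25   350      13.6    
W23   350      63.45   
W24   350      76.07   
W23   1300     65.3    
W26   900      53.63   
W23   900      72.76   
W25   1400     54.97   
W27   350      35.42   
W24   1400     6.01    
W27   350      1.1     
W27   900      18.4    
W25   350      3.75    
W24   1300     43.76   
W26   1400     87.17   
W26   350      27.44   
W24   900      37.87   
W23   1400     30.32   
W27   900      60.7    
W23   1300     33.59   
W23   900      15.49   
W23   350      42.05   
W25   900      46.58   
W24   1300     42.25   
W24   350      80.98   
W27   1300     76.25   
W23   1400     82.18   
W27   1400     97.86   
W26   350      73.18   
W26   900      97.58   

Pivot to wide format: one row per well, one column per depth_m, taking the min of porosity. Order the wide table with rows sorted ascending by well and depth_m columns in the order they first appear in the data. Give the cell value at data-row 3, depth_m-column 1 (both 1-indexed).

With rows sorted ascending by well, row 3 is well=W25. depth_m columns in first-appearance order: 1300, 900, 1400, 350; column 1 is 1300.
Long rows with well=W25, depth_m=1300: min(51.87, 15.92) = 15.92.

15.92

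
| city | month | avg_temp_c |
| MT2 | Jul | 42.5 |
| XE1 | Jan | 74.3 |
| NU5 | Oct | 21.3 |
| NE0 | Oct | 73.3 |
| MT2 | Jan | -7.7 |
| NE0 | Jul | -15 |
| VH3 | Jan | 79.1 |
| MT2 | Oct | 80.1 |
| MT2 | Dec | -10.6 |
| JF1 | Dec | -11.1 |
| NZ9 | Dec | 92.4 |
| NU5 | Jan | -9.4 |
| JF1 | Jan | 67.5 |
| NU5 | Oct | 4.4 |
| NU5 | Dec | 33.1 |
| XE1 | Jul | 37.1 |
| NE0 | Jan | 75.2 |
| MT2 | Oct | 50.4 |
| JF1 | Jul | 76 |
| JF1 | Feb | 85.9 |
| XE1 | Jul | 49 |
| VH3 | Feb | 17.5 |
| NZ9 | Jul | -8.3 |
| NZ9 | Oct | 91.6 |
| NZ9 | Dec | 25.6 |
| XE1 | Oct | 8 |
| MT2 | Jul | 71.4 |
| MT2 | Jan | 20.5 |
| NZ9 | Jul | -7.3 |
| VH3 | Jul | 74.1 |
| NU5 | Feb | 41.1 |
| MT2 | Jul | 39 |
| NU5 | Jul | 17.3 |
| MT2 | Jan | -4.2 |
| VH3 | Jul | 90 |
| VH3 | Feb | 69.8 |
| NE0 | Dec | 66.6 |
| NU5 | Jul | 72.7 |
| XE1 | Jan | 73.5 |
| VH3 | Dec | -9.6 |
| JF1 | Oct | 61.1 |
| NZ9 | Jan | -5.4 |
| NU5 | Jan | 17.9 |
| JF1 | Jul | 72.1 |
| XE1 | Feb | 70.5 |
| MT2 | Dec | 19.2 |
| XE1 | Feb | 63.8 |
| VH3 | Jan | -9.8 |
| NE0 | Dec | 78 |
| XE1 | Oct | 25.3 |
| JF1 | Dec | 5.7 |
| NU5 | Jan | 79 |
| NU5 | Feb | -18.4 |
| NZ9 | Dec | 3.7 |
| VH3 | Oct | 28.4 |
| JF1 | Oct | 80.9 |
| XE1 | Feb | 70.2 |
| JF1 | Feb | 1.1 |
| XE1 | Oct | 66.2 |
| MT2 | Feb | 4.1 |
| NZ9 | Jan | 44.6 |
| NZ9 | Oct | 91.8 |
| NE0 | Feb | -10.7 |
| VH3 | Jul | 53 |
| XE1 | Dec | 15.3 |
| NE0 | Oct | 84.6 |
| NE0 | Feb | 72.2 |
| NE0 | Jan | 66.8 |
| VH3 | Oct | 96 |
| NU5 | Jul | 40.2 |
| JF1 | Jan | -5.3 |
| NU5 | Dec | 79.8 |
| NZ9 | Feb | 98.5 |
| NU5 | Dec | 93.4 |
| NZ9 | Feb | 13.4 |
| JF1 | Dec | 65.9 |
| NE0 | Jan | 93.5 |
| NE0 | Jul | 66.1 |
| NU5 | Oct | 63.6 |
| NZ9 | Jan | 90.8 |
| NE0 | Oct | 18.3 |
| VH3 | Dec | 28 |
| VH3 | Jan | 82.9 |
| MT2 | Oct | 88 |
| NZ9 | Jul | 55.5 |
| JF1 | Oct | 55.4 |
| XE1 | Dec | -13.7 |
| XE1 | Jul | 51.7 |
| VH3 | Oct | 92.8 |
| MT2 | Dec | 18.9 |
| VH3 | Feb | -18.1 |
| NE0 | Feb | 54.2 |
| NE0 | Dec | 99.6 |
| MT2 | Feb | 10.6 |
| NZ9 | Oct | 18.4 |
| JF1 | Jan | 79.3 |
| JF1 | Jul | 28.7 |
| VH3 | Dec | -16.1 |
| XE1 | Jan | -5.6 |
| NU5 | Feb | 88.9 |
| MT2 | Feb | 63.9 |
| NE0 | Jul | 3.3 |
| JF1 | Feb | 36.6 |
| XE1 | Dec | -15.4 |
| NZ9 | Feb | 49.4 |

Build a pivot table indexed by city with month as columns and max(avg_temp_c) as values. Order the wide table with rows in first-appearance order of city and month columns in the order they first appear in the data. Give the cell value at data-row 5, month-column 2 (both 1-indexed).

With rows in first-appearance order of city, row 5 is city=VH3. month columns in first-appearance order: Jul, Jan, Oct, Dec, Feb; column 2 is Jan.
Long rows with city=VH3, month=Jan: max(79.1, -9.8, 82.9) = 82.9.

82.9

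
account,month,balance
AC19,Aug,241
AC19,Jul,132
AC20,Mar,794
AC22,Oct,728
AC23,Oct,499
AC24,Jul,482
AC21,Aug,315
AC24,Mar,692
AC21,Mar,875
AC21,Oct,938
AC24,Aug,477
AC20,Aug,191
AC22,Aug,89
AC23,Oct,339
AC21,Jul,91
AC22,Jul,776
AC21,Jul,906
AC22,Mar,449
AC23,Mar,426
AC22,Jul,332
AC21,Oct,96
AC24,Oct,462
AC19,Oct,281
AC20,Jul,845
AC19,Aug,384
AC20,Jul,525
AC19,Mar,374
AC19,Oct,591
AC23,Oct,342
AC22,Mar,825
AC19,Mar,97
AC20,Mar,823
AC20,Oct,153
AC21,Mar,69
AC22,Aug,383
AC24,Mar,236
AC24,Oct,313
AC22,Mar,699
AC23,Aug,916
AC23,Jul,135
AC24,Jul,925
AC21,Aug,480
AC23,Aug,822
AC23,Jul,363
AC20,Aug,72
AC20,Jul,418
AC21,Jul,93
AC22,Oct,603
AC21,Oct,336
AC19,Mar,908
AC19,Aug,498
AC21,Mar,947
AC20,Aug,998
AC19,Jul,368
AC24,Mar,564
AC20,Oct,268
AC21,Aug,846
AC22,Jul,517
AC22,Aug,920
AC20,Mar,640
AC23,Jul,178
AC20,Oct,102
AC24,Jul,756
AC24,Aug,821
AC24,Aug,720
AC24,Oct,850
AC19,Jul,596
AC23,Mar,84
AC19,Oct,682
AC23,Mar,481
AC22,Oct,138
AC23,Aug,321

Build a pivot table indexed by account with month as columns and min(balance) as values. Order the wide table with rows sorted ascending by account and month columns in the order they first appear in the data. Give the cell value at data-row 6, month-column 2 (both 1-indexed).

With rows sorted ascending by account, row 6 is account=AC24. month columns in first-appearance order: Aug, Jul, Mar, Oct; column 2 is Jul.
Long rows with account=AC24, month=Jul: min(482, 925, 756) = 482.

482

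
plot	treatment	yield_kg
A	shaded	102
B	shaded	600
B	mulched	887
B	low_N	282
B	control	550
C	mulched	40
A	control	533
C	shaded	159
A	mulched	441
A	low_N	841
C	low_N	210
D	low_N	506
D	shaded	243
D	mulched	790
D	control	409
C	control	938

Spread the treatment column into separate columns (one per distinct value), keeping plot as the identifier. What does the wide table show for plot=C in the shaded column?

159

Wide layout: rows indexed by plot, columns are the 4 distinct treatment values (shaded, mulched, low_N, control).
Cell (plot=C, treatment=shaded) draws from the long row where plot=C and treatment=shaded, which has yield_kg=159.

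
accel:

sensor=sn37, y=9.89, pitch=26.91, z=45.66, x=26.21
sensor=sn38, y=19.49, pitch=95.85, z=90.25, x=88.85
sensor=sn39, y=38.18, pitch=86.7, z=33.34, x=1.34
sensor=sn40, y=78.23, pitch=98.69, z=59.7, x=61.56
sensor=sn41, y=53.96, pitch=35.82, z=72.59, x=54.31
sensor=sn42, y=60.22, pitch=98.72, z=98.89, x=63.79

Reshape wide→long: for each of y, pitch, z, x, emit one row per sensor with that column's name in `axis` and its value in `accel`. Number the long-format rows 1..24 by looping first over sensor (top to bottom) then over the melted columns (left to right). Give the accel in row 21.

24 rows total (6 × 4). Row 21: index ⌊(21-1)/4⌋ = 5 into sensor → sn42; (21-1) mod 4 = 0 into the melted columns → y.
So row 21 is (sn42, y, 60.22); accel = 60.22.

60.22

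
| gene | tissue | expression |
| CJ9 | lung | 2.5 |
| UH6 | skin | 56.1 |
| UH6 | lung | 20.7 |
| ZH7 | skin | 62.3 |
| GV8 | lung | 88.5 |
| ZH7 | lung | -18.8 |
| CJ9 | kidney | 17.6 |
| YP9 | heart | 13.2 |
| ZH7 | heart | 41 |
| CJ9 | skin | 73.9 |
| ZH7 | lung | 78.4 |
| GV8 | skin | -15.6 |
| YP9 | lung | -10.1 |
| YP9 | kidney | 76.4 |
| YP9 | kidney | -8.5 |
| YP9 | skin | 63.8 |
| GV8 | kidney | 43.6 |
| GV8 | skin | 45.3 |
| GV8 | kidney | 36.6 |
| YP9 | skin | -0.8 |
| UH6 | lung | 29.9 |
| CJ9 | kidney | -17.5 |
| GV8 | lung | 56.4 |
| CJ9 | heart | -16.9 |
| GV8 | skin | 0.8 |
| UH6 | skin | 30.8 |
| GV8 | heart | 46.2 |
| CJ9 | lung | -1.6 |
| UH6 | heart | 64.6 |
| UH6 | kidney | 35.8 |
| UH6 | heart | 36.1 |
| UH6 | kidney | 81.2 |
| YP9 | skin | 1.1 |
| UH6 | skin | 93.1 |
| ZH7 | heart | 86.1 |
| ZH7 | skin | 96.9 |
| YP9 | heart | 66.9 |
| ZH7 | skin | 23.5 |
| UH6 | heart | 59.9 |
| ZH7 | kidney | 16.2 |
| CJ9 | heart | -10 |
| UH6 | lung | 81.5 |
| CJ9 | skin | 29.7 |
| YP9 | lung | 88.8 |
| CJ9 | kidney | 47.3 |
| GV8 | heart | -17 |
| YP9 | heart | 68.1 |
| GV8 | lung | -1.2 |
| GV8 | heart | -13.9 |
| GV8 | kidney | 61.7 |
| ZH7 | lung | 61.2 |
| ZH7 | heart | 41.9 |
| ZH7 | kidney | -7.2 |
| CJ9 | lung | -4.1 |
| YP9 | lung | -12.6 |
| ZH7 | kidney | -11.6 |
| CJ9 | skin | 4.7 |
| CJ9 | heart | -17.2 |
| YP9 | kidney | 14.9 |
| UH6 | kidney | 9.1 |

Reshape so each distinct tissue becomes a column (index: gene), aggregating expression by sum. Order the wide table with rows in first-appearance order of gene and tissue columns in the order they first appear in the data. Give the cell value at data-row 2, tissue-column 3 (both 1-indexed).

126.1

With rows in first-appearance order of gene, row 2 is gene=UH6. tissue columns in first-appearance order: lung, skin, kidney, heart; column 3 is kidney.
Long rows with gene=UH6, tissue=kidney: 35.8 + 81.2 + 9.1 = 126.1.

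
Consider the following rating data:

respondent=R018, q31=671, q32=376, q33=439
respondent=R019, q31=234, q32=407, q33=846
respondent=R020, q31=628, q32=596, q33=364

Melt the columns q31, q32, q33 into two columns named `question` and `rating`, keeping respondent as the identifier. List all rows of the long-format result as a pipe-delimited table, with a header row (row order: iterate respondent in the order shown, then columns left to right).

Each (respondent, column) pair becomes one row: 3 × 3 = 9 rows.
For example, (R018, q31) → rating=671.

| respondent | question | rating |
| R018 | q31 | 671 |
| R018 | q32 | 376 |
| R018 | q33 | 439 |
| R019 | q31 | 234 |
| R019 | q32 | 407 |
| R019 | q33 | 846 |
| R020 | q31 | 628 |
| R020 | q32 | 596 |
| R020 | q33 | 364 |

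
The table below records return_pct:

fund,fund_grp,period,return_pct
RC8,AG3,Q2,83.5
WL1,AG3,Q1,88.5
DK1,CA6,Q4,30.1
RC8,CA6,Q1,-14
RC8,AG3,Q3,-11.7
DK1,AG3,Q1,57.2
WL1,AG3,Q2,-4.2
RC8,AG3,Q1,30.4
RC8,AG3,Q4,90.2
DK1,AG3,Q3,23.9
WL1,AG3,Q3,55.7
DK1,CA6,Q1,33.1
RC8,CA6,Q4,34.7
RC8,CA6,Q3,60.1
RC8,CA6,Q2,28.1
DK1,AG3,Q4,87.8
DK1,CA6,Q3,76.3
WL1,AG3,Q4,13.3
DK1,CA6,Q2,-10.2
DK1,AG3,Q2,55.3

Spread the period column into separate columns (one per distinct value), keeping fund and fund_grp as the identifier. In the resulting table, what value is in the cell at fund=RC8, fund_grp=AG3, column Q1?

30.4

Wide layout: rows indexed by fund and fund_grp, columns are the 4 distinct period values (Q2, Q1, Q4, Q3).
Cell (fund=RC8, fund_grp=AG3, period=Q1) draws from the long row where fund=RC8, fund_grp=AG3 and period=Q1, which has return_pct=30.4.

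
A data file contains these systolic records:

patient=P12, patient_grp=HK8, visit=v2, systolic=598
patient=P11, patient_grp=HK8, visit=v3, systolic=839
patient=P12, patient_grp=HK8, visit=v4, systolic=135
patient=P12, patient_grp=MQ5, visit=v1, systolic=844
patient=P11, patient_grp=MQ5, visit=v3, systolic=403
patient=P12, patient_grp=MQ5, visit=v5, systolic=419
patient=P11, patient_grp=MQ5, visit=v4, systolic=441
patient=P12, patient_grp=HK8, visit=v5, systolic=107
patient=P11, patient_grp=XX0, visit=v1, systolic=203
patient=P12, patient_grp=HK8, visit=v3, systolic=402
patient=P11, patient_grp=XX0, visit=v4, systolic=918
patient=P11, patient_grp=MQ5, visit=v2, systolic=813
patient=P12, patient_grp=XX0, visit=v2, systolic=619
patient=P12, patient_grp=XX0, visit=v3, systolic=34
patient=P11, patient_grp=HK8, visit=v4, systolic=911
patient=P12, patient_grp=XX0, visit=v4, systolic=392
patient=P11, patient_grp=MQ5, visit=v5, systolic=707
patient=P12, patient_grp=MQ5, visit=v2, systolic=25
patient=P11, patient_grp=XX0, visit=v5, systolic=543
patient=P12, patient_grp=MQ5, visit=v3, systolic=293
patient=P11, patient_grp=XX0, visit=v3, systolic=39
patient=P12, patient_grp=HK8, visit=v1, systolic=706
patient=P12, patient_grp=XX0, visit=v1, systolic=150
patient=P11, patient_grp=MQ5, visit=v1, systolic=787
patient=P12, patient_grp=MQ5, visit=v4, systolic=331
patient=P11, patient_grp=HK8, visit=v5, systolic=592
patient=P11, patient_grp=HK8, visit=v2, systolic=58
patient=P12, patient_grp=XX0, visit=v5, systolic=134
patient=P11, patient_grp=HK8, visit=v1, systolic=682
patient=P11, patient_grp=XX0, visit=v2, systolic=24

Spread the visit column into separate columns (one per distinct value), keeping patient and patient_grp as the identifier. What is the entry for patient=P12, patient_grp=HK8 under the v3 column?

402

Wide layout: rows indexed by patient and patient_grp, columns are the 5 distinct visit values (v2, v3, v4, v1, v5).
Cell (patient=P12, patient_grp=HK8, visit=v3) draws from the long row where patient=P12, patient_grp=HK8 and visit=v3, which has systolic=402.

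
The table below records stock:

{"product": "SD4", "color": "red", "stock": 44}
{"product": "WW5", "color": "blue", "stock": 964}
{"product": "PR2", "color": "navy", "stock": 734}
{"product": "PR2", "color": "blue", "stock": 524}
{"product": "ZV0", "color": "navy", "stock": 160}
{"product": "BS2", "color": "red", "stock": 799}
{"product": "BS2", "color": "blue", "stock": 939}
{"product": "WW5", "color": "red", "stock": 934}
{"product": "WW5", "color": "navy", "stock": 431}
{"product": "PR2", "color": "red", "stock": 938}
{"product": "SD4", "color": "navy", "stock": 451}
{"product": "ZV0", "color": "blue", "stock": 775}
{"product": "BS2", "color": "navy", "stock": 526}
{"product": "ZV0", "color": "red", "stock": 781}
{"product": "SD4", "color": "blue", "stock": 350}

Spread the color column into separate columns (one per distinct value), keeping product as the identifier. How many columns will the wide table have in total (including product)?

4

1 column for product plus 3 distinct color values → 4 columns.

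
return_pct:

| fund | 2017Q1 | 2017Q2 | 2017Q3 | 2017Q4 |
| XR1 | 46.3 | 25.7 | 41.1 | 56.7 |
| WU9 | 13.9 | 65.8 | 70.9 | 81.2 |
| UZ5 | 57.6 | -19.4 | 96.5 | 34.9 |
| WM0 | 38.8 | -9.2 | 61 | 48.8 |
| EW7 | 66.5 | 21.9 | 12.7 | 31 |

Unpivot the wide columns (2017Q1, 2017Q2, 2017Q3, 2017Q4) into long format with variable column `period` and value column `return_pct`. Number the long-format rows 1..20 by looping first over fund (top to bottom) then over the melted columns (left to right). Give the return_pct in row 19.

12.7

20 rows total (5 × 4). Row 19: index ⌊(19-1)/4⌋ = 4 into fund → EW7; (19-1) mod 4 = 2 into the melted columns → 2017Q3.
So row 19 is (EW7, 2017Q3, 12.7); return_pct = 12.7.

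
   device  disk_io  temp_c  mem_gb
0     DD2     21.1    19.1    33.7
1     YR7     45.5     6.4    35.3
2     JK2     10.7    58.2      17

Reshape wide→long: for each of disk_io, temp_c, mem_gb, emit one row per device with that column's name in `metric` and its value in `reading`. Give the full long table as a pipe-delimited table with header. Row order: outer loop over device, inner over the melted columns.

Each (device, column) pair becomes one row: 3 × 3 = 9 rows.
For example, (DD2, disk_io) → reading=21.1.

| device | metric | reading |
| DD2 | disk_io | 21.1 |
| DD2 | temp_c | 19.1 |
| DD2 | mem_gb | 33.7 |
| YR7 | disk_io | 45.5 |
| YR7 | temp_c | 6.4 |
| YR7 | mem_gb | 35.3 |
| JK2 | disk_io | 10.7 |
| JK2 | temp_c | 58.2 |
| JK2 | mem_gb | 17 |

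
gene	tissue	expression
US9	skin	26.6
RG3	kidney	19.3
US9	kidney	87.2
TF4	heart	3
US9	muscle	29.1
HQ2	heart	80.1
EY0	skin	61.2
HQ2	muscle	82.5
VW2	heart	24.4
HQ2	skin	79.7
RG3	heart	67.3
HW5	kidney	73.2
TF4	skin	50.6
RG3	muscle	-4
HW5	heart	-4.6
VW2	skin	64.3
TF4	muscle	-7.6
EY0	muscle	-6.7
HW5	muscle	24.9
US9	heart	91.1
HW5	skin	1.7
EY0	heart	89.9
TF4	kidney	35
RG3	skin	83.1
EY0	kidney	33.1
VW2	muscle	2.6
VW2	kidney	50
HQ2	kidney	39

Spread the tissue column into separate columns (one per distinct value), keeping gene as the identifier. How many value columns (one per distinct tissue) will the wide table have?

4

4 distinct tissue values: kidney, muscle, skin, heart.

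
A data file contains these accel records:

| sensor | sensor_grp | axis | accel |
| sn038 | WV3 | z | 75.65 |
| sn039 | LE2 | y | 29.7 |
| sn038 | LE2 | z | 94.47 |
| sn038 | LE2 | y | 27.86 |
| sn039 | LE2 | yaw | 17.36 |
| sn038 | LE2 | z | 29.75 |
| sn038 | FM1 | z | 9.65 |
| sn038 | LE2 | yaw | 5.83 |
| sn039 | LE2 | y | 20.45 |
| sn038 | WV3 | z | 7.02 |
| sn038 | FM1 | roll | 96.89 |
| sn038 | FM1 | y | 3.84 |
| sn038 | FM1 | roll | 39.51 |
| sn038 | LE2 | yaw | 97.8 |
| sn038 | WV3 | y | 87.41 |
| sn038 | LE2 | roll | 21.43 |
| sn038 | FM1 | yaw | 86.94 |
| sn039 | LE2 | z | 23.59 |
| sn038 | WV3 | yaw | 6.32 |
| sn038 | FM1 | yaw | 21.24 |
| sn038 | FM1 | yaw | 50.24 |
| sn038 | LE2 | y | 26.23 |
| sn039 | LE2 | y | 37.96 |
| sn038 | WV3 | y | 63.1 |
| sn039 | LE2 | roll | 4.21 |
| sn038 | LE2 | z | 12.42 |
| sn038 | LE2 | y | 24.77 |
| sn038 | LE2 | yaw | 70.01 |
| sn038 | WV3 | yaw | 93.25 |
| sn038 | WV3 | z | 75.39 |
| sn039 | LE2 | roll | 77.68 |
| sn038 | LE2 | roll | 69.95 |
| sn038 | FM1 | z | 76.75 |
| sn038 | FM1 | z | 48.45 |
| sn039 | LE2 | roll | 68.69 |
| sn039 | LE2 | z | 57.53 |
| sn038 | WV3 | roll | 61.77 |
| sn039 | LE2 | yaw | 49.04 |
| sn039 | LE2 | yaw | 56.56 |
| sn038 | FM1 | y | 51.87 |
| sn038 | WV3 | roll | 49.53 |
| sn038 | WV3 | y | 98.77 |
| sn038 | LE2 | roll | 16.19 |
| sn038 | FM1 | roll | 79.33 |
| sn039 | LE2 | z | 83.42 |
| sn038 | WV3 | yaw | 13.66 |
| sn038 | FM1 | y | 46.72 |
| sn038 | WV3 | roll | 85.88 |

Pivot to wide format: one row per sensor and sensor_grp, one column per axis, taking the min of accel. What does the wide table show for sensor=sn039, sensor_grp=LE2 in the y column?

Rows with sensor=sn039, sensor_grp=LE2 and axis=y: accel values are 29.7, 20.45, 37.96.
min(29.7, 20.45, 37.96) = 20.45.

20.45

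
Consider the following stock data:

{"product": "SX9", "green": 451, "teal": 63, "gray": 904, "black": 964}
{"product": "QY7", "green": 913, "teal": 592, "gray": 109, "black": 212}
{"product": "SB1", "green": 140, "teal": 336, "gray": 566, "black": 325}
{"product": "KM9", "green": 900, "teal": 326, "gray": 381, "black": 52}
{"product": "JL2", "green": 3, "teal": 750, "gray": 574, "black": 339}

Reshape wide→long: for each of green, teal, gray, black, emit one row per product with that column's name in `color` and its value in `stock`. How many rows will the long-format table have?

5 product values × 4 melted columns = 20 rows.

20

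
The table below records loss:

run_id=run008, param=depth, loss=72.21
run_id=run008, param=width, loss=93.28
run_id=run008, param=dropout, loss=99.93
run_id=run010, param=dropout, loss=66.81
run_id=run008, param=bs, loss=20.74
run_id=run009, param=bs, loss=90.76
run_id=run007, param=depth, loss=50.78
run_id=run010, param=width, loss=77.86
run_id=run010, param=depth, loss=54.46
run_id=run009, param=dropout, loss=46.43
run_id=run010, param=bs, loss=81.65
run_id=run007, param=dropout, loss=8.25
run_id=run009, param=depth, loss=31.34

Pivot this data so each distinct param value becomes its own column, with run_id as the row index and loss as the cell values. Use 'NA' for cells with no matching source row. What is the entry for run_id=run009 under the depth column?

31.34

The long row with run_id=run009, param=depth has loss=31.34.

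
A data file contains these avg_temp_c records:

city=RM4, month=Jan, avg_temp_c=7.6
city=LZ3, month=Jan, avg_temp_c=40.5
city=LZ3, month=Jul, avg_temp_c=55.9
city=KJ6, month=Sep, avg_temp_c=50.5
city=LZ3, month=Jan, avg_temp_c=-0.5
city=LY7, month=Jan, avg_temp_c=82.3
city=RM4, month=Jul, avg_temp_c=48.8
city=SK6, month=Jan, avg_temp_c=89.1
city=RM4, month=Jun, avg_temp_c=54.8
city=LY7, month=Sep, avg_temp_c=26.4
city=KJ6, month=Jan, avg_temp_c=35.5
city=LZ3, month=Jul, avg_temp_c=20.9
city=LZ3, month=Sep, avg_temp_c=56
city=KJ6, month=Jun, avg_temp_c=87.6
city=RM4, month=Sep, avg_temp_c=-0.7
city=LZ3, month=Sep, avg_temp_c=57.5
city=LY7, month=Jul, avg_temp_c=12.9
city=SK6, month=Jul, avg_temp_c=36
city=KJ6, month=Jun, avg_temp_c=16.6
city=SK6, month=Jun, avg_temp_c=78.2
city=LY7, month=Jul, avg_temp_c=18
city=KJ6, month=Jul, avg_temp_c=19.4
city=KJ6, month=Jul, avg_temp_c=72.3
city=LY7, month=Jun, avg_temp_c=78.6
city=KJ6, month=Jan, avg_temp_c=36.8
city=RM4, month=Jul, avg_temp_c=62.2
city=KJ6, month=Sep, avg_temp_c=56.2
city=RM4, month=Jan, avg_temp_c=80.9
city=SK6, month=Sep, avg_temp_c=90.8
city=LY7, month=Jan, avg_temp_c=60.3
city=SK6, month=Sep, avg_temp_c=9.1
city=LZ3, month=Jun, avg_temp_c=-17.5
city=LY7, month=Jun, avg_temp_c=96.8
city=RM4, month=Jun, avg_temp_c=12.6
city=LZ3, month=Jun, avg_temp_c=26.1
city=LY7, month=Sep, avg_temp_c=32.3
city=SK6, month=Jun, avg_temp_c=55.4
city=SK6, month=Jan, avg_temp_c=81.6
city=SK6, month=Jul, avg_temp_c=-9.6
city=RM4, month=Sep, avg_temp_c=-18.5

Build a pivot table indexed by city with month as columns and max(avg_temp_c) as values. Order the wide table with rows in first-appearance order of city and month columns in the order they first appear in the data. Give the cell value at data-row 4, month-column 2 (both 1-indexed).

With rows in first-appearance order of city, row 4 is city=LY7. month columns in first-appearance order: Jan, Jul, Sep, Jun; column 2 is Jul.
Long rows with city=LY7, month=Jul: max(12.9, 18) = 18.

18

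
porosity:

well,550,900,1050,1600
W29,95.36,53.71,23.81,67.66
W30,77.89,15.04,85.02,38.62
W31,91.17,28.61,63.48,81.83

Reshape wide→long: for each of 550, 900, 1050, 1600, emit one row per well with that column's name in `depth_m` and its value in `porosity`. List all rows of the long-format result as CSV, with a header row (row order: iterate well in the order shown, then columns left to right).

Each (well, column) pair becomes one row: 3 × 4 = 12 rows.
For example, (W29, 550) → porosity=95.36.

well,depth_m,porosity
W29,550,95.36
W29,900,53.71
W29,1050,23.81
W29,1600,67.66
W30,550,77.89
W30,900,15.04
W30,1050,85.02
W30,1600,38.62
W31,550,91.17
W31,900,28.61
W31,1050,63.48
W31,1600,81.83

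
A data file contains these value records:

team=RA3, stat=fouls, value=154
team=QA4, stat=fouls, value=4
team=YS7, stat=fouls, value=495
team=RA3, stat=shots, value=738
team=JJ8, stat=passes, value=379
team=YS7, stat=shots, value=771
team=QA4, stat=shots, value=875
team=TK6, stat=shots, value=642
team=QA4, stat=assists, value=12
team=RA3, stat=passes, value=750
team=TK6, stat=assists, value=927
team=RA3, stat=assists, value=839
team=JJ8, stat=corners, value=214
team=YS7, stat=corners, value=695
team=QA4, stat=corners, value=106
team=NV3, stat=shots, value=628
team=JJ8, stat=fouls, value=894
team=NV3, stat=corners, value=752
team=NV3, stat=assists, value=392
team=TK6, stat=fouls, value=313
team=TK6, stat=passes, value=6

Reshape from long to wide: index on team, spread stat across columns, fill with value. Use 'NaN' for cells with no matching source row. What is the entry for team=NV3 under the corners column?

The long row with team=NV3, stat=corners has value=752.

752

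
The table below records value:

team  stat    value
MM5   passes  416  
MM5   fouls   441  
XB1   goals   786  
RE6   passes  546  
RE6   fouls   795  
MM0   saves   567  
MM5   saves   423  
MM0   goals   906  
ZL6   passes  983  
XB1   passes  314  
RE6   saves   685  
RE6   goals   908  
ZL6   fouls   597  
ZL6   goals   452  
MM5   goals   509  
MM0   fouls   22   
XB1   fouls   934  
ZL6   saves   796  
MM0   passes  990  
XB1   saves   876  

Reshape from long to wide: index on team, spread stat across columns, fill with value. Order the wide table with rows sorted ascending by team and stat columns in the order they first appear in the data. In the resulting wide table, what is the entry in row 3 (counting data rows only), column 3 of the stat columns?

908

With rows sorted ascending by team, row 3 is team=RE6. stat columns in first-appearance order: passes, fouls, goals, saves; column 3 is goals.
Long rows with team=RE6, stat=goals: value = 908.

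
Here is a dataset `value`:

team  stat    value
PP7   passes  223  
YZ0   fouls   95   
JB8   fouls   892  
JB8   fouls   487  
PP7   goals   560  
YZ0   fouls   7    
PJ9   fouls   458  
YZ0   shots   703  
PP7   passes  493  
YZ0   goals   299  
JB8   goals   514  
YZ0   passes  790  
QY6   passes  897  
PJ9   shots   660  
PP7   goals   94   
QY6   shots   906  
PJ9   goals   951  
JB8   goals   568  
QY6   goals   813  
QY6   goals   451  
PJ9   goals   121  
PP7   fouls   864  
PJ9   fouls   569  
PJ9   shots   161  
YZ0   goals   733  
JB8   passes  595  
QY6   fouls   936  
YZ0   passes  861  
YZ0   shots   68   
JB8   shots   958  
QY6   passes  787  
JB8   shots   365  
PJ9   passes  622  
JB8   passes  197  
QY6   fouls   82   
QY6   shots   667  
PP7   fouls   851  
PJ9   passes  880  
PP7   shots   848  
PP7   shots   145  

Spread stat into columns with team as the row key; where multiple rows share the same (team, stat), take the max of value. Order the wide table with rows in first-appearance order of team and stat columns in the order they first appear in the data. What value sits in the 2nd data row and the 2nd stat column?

With rows in first-appearance order of team, row 2 is team=YZ0. stat columns in first-appearance order: passes, fouls, goals, shots; column 2 is fouls.
Long rows with team=YZ0, stat=fouls: max(95, 7) = 95.

95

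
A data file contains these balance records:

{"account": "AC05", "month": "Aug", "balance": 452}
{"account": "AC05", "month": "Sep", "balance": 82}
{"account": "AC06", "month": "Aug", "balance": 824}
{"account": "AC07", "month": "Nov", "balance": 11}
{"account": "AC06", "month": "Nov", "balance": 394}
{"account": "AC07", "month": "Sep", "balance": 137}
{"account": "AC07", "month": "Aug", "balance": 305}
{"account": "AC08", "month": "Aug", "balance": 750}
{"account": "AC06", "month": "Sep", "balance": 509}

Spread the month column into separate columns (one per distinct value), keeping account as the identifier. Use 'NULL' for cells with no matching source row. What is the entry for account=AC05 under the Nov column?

NULL

No long-format row has account=AC05 and month=Nov, so the cell is NULL.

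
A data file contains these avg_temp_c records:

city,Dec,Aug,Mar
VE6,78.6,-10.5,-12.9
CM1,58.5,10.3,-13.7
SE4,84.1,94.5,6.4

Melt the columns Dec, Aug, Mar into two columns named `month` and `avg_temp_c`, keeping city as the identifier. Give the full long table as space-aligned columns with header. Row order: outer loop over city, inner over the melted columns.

city  month  avg_temp_c
VE6   Dec    78.6      
VE6   Aug    -10.5     
VE6   Mar    -12.9     
CM1   Dec    58.5      
CM1   Aug    10.3      
CM1   Mar    -13.7     
SE4   Dec    84.1      
SE4   Aug    94.5      
SE4   Mar    6.4       

Each (city, column) pair becomes one row: 3 × 3 = 9 rows.
For example, (VE6, Dec) → avg_temp_c=78.6.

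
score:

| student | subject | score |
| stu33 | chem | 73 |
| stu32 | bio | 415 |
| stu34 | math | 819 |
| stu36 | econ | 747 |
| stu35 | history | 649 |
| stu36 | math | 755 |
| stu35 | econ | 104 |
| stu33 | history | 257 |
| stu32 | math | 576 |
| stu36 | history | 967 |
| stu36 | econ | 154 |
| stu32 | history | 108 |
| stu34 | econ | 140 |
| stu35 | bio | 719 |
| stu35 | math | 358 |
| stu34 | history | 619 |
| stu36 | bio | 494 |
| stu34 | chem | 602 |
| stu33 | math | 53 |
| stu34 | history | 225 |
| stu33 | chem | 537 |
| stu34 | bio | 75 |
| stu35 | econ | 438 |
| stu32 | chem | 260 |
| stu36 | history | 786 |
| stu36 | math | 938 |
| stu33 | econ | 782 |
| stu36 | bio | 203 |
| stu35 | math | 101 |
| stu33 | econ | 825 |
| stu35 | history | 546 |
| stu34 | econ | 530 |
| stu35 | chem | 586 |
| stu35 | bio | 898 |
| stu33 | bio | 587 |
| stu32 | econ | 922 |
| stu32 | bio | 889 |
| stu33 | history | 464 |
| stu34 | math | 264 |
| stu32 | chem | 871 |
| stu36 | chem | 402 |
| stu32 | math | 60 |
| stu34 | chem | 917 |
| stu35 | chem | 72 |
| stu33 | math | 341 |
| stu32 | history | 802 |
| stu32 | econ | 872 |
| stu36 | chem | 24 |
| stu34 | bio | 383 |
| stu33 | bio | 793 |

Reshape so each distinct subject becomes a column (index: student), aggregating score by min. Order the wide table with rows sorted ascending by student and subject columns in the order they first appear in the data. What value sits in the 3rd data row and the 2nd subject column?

75

With rows sorted ascending by student, row 3 is student=stu34. subject columns in first-appearance order: chem, bio, math, econ, history; column 2 is bio.
Long rows with student=stu34, subject=bio: min(75, 383) = 75.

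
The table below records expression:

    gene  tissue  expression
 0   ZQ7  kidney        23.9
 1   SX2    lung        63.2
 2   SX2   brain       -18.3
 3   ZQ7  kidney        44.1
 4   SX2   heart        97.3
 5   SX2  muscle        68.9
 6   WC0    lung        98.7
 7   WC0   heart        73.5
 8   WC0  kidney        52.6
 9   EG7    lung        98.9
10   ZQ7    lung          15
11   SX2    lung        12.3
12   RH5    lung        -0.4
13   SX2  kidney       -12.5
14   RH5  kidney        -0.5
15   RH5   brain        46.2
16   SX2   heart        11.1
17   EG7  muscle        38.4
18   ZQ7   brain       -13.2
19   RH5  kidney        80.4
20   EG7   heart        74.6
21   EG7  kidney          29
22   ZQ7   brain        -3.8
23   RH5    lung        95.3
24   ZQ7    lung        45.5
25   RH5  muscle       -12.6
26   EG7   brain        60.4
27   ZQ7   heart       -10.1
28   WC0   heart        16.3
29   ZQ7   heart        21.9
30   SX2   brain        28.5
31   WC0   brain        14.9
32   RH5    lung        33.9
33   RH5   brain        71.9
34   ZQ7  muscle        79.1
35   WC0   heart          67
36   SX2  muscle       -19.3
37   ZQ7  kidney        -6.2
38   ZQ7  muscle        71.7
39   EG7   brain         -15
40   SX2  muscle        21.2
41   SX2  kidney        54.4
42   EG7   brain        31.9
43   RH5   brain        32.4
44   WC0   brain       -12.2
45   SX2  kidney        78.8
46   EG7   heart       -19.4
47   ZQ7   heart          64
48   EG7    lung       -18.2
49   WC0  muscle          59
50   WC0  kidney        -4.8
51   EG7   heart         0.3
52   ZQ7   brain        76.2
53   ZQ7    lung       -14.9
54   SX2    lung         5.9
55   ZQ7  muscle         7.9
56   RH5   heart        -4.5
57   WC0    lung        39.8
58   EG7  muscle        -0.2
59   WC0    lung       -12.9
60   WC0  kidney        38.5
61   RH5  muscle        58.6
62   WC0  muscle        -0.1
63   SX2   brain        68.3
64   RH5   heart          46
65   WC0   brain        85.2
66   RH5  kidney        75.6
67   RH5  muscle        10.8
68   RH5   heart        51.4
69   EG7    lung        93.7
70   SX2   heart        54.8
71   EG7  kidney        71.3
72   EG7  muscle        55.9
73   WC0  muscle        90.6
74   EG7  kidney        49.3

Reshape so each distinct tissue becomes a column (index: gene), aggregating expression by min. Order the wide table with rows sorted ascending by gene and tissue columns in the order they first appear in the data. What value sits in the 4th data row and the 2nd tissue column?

-12.9

With rows sorted ascending by gene, row 4 is gene=WC0. tissue columns in first-appearance order: kidney, lung, brain, heart, muscle; column 2 is lung.
Long rows with gene=WC0, tissue=lung: min(98.7, 39.8, -12.9) = -12.9.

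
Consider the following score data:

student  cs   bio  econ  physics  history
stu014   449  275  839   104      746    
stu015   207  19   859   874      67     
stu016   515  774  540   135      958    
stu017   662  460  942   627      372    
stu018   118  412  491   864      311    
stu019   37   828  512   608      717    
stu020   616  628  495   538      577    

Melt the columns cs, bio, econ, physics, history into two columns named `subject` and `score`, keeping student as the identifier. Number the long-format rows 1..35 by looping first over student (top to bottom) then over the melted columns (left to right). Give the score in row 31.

616

35 rows total (7 × 5). Row 31: index ⌊(31-1)/5⌋ = 6 into student → stu020; (31-1) mod 5 = 0 into the melted columns → cs.
So row 31 is (stu020, cs, 616); score = 616.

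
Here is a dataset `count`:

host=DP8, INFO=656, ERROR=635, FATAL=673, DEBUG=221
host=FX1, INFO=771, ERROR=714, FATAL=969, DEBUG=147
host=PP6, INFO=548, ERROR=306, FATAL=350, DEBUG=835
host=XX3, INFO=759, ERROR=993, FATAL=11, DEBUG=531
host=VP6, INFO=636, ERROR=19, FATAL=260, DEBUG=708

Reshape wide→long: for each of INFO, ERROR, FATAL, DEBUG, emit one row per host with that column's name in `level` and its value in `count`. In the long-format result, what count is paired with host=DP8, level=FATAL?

Unpivoting turns each (host, wide-column) pair into one long row.
The wide cell at row DP8, column FATAL holds 673, so the long row (DP8, FATAL) has count=673.

673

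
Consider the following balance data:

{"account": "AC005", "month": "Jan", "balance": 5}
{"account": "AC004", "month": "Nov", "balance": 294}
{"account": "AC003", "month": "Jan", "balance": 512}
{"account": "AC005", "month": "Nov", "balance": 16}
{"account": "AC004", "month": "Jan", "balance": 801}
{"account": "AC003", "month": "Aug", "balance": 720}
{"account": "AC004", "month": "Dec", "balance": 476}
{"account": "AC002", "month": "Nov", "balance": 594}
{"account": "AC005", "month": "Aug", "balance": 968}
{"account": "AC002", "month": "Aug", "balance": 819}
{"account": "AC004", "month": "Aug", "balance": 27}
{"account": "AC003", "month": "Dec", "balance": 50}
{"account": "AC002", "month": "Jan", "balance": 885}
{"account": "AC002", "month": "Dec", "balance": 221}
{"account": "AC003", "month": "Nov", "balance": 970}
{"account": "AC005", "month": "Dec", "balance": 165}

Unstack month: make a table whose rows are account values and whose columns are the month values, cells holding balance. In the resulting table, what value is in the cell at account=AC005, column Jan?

Wide layout: rows indexed by account, columns are the 4 distinct month values (Jan, Nov, Aug, Dec).
Cell (account=AC005, month=Jan) draws from the long row where account=AC005 and month=Jan, which has balance=5.

5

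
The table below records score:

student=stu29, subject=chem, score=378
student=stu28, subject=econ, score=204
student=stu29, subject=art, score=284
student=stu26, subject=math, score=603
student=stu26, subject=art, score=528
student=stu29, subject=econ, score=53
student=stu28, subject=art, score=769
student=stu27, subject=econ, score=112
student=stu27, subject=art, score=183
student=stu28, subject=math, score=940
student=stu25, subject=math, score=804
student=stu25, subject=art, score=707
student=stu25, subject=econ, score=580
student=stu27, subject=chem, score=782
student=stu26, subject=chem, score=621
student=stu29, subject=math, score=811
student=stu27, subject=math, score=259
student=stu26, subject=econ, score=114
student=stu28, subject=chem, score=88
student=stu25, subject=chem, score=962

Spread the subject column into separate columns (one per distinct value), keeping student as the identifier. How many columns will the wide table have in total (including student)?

5

1 column for student plus 4 distinct subject values → 5 columns.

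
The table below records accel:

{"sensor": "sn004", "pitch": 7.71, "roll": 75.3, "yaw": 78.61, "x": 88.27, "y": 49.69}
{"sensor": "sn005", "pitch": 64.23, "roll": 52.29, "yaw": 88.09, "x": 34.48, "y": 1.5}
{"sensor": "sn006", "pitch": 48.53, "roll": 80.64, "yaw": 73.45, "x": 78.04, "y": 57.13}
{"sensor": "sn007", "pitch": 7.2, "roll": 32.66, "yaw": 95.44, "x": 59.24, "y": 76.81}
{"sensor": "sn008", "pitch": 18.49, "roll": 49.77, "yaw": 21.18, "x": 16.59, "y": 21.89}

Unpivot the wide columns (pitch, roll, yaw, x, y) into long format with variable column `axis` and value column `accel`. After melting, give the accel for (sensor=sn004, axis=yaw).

Unpivoting turns each (sensor, wide-column) pair into one long row.
The wide cell at row sn004, column yaw holds 78.61, so the long row (sn004, yaw) has accel=78.61.

78.61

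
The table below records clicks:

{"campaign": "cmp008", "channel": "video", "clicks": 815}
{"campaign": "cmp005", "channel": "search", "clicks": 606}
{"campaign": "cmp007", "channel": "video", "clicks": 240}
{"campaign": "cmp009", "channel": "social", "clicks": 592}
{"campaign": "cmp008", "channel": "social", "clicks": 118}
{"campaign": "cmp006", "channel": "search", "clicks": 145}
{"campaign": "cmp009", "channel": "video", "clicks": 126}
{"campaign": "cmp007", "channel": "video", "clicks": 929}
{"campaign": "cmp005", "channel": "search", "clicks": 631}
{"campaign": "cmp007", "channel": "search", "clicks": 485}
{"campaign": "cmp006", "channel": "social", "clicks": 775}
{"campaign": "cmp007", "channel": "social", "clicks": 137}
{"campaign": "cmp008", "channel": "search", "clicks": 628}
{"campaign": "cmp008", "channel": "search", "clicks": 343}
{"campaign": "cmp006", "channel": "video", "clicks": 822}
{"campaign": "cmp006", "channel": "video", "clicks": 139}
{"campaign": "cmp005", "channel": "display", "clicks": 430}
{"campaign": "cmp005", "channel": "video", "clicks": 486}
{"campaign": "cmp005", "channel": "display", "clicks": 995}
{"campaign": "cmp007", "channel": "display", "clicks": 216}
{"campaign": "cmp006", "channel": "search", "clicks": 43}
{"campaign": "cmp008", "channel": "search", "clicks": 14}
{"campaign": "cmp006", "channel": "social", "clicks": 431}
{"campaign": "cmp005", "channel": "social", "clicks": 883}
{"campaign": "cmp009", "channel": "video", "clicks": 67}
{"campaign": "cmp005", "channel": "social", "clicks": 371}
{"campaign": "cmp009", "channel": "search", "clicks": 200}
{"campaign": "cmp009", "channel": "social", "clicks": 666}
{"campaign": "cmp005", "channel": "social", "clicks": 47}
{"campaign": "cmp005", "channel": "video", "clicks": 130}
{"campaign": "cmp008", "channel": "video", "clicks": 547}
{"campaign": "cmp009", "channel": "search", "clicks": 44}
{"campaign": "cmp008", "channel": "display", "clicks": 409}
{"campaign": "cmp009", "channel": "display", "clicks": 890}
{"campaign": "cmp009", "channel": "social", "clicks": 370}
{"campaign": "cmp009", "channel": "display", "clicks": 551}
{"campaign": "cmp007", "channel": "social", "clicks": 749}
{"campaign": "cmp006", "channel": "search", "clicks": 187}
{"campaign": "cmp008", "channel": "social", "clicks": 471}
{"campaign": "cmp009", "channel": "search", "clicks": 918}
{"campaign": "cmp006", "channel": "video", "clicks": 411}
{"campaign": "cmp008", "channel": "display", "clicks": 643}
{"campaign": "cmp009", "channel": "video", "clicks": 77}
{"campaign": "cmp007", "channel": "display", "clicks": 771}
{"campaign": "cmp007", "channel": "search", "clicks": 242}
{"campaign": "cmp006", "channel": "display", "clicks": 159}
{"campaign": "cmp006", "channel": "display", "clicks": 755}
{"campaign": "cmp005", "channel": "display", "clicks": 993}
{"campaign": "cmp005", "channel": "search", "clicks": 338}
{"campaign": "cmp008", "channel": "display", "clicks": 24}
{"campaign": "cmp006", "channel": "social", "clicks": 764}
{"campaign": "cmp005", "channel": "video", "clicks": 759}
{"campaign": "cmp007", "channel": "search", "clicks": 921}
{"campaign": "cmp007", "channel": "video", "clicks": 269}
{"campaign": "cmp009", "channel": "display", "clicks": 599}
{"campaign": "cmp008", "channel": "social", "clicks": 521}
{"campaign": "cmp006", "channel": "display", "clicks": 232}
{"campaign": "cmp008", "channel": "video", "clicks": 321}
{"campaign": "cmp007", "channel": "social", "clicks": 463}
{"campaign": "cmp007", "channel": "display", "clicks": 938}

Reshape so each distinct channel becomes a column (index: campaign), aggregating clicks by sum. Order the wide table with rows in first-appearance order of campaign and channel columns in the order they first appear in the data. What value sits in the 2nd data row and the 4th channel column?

With rows in first-appearance order of campaign, row 2 is campaign=cmp005. channel columns in first-appearance order: video, search, social, display; column 4 is display.
Long rows with campaign=cmp005, channel=display: 430 + 995 + 993 = 2418.

2418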